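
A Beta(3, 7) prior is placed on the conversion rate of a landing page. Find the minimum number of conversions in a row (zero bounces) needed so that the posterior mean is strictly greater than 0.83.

After k conversions and 0 bounces the posterior is Beta(3+k, 7), with mean (3+k)/(3+7+k).
Set (3+k)/(10+k) > 0.83 and solve: k > (0.83·10 − 3)/(1 − 0.83) = 31.176.
The smallest integer exceeding 31.176 is 32.

k = 32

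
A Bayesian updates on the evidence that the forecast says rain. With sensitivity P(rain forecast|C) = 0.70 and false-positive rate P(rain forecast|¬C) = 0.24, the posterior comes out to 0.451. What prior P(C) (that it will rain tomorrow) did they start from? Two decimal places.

P(C) = 0.22

Bayes' rule in odds form gives O(C|E) = O(C)·[P(E|C)/P(E|¬C)], hence O(C) = O(C|E)/LR.
Posterior odds = 0.451/(1−0.451) = 0.8215. LR = 0.70/0.24 = 2.9167.
Prior odds = 0.8215/2.9167 = 0.2817, so P(C) = 0.2817/(1+0.2817) ≈ 0.22.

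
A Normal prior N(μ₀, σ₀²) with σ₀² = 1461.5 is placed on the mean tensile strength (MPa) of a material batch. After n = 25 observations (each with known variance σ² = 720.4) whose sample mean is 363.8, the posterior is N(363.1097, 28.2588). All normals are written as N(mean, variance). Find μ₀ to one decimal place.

The posterior mean is a precision-weighted average: μ_n = (τ₀μ₀ + τ_data·x̄)/(τ₀+τ_data), with τ₀=1/σ₀² and τ_data=n/σ².
Here τ₀ = 1/1461.5 = 0.000684 and τ_data = 25/720.4 = 0.034703, so τ_n = 0.035387.
Rearranging for μ₀: μ₀ = (μ_n·τ_n − τ_data·x̄)/τ₀ = (363.1097·0.035387 − 0.034703·363.8) / 0.000684 = 0.224412/0.000684 ≈ 328.1.

μ₀ = 328.1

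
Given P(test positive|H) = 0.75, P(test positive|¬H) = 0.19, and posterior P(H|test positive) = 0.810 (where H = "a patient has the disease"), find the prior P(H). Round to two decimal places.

Bayes' rule in odds form gives O(H|E) = O(H)·[P(E|H)/P(E|¬H)], hence O(H) = O(H|E)/LR.
Posterior odds = 0.810/(1−0.810) = 4.2632. LR = 0.75/0.19 = 3.9474.
Prior odds = 4.2632/3.9474 = 1.0800, so P(H) = 1.0800/(1+1.0800) ≈ 0.52.

P(H) = 0.52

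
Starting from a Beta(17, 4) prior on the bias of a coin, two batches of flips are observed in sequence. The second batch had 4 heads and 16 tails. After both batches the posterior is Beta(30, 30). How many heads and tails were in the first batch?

9 heads and 10 tails

Sequential conjugate updates are equivalent to a single update on the pooled data, so total successes = posterior α − prior α and total failures = posterior β − prior β.
Total across both batches: 30−17=13 heads, 30−4=26 tails.
Subtract the second batch: 13−4=9 heads and 26−16=10 tails.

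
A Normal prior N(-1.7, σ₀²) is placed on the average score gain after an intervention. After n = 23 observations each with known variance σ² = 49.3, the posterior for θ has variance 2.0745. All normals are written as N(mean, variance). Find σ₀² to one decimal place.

Posterior precision equals prior precision plus data precision: 1/σ_n² = 1/σ₀² + n/σ².
So 1/σ₀² = 1/2.0745 − 23/49.3 = 0.482044 − 0.466531 = 0.015513.
Hence σ₀² = 1/0.015513 ≈ 64.5.

σ₀² = 64.5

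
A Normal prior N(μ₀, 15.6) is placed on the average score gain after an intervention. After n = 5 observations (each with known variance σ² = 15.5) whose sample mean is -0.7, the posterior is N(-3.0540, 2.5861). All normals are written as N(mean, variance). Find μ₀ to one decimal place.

μ₀ = -14.9

The posterior mean is a precision-weighted average: μ_n = (τ₀μ₀ + τ_data·x̄)/(τ₀+τ_data), with τ₀=1/σ₀² and τ_data=n/σ².
Here τ₀ = 1/15.6 = 0.064103 and τ_data = 5/15.5 = 0.322581, so τ_n = 0.386684.
Rearranging for μ₀: μ₀ = (μ_n·τ_n − τ_data·x̄)/τ₀ = (-3.0540·0.386684 − 0.322581·-0.7) / 0.064103 = -0.955126/0.064103 ≈ -14.9.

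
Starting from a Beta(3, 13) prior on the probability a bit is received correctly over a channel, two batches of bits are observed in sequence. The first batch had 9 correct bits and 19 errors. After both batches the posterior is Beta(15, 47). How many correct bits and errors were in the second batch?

Because Beta–binomial updating is additive in the counts, the combined data contributed (α_post−α_prior, β_post−β_prior) successes and failures.
Total across both batches: 15−3=12 correct bits, 47−13=34 errors.
Subtract the first batch: 12−9=3 correct bits and 34−19=15 errors.

3 correct bits and 15 errors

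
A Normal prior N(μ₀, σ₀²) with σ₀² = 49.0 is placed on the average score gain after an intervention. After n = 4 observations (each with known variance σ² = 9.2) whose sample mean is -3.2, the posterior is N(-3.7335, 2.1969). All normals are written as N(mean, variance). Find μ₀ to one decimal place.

With known observation variance, the Normal–Normal posterior has precision τ_n = τ₀ + n/σ² and mean μ_n = (τ₀μ₀ + (n/σ²)x̄)/τ_n.
Here τ₀ = 1/49.0 = 0.020408 and τ_data = 4/9.2 = 0.434783, so τ_n = 0.455191.
Rearranging for μ₀: μ₀ = (μ_n·τ_n − τ_data·x̄)/τ₀ = (-3.7335·0.455191 − 0.434783·-3.2) / 0.020408 = -0.308150/0.020408 ≈ -15.1.

μ₀ = -15.1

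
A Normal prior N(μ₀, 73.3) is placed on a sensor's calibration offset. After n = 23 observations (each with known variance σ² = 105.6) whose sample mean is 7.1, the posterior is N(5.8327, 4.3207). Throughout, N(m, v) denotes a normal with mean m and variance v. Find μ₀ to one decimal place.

μ₀ = -14.4

The posterior mean is a precision-weighted average: μ_n = (τ₀μ₀ + τ_data·x̄)/(τ₀+τ_data), with τ₀=1/σ₀² and τ_data=n/σ².
Here τ₀ = 1/73.3 = 0.013643 and τ_data = 23/105.6 = 0.217803, so τ_n = 0.231446.
Rearranging for μ₀: μ₀ = (μ_n·τ_n − τ_data·x̄)/τ₀ = (5.8327·0.231446 − 0.217803·7.1) / 0.013643 = -0.196446/0.013643 ≈ -14.4.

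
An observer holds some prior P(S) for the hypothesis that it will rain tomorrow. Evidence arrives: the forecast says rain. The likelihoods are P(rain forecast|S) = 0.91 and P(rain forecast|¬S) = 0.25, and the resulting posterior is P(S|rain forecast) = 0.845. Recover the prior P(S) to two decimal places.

P(S) = 0.60

In odds form, posterior odds = prior odds × likelihood ratio, so prior odds = posterior odds ÷ LR.
Posterior odds = 0.845/(1−0.845) = 5.4516. LR = 0.91/0.25 = 3.6400.
Prior odds = 5.4516/3.6400 = 1.4977, so P(S) = 1.4977/(1+1.4977) ≈ 0.60.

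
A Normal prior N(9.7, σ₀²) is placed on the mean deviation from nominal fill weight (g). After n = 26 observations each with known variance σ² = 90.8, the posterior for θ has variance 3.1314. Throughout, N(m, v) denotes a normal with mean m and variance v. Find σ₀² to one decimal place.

Posterior precision equals prior precision plus data precision: 1/σ_n² = 1/σ₀² + n/σ².
So 1/σ₀² = 1/3.1314 − 26/90.8 = 0.319346 − 0.286344 = 0.033002.
Hence σ₀² = 1/0.033002 ≈ 30.3.

σ₀² = 30.3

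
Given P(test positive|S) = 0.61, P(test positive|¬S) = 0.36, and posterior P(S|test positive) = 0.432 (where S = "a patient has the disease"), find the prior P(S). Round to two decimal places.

Bayes' rule in odds form gives O(S|E) = O(S)·[P(E|S)/P(E|¬S)], hence O(S) = O(S|E)/LR.
Posterior odds = 0.432/(1−0.432) = 0.7606. LR = 0.61/0.36 = 1.6944.
Prior odds = 0.7606/1.6944 = 0.4489, so P(S) = 0.4489/(1+0.4489) ≈ 0.31.

P(S) = 0.31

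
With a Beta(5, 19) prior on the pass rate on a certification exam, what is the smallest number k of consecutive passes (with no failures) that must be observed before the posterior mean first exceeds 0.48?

k = 13

After k passes and 0 failures the posterior is Beta(5+k, 19), with mean (5+k)/(5+19+k).
Set (5+k)/(24+k) > 0.48 and solve: k > (0.48·24 − 5)/(1 − 0.48) = 12.538.
The smallest integer exceeding 12.538 is 13, and checking k=13: (18)/(37) = 0.4865 > 0.48.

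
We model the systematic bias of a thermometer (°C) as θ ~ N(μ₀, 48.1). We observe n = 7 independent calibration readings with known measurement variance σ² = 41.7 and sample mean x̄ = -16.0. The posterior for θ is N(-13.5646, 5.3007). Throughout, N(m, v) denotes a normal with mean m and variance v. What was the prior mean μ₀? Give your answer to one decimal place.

μ₀ = 6.1

The posterior mean is a precision-weighted average: μ_n = (τ₀μ₀ + τ_data·x̄)/(τ₀+τ_data), with τ₀=1/σ₀² and τ_data=n/σ².
Here τ₀ = 1/48.1 = 0.020790 and τ_data = 7/41.7 = 0.167866, so τ_n = 0.188656.
Rearranging for μ₀: μ₀ = (μ_n·τ_n − τ_data·x̄)/τ₀ = (-13.5646·0.188656 − 0.167866·-16.0) / 0.020790 = 0.126813/0.020790 ≈ 6.1.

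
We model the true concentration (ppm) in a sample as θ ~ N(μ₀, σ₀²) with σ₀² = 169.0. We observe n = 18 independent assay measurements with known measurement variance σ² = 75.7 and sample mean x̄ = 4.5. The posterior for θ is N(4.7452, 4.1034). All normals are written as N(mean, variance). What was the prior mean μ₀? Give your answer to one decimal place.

μ₀ = 14.6

With known observation variance, the Normal–Normal posterior has precision τ_n = τ₀ + n/σ² and mean μ_n = (τ₀μ₀ + (n/σ²)x̄)/τ_n.
Here τ₀ = 1/169.0 = 0.005917 and τ_data = 18/75.7 = 0.237781, so τ_n = 0.243698.
Rearranging for μ₀: μ₀ = (μ_n·τ_n − τ_data·x̄)/τ₀ = (4.7452·0.243698 − 0.237781·4.5) / 0.005917 = 0.086381/0.005917 ≈ 14.6.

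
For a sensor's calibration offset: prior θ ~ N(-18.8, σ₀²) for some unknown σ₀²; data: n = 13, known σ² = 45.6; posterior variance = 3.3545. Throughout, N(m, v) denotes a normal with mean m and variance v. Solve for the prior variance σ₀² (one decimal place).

Posterior precision equals prior precision plus data precision: 1/σ_n² = 1/σ₀² + n/σ².
So 1/σ₀² = 1/3.3545 − 13/45.6 = 0.298107 − 0.285088 = 0.013019.
Hence σ₀² = 1/0.013019 ≈ 76.8.

σ₀² = 76.8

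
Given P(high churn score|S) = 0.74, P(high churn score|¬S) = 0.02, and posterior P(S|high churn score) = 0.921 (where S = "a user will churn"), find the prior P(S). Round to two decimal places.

In odds form, posterior odds = prior odds × likelihood ratio, so prior odds = posterior odds ÷ LR.
Posterior odds = 0.921/(1−0.921) = 11.6582. LR = 0.74/0.02 = 37.0000.
Prior odds = 11.6582/37.0000 = 0.3151, so P(S) = 0.3151/(1+0.3151) ≈ 0.24.

P(S) = 0.24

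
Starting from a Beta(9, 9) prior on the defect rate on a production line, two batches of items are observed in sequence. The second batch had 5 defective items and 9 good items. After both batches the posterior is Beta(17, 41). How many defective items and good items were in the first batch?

Sequential conjugate updates are equivalent to a single update on the pooled data, so total successes = posterior α − prior α and total failures = posterior β − prior β.
Total across both batches: 17−9=8 defective items, 41−9=32 good items.
Subtract the second batch: 8−5=3 defective items and 32−9=23 good items.

3 defective items and 23 good items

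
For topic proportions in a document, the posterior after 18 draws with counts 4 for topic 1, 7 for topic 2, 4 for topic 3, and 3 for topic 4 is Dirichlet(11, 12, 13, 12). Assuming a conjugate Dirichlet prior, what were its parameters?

Dirichlet(7, 5, 9, 9)

For a Dirichlet(α) prior with multinomial counts c, the posterior is Dirichlet(α + c) componentwise.
Subtract each count from the matching posterior parameter: 11−4=7, 12−7=5, 13−4=9, 12−3=9.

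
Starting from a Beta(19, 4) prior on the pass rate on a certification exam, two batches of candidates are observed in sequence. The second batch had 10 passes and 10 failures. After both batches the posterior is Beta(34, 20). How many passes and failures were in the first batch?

5 passes and 6 failures

Because Beta–binomial updating is additive in the counts, the combined data contributed (α_post−α_prior, β_post−β_prior) successes and failures.
Total across both batches: 34−19=15 passes, 20−4=16 failures.
Subtract the second batch: 15−10=5 passes and 16−10=6 failures.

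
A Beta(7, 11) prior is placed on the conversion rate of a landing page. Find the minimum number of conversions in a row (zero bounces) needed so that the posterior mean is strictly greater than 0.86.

After k conversions and 0 bounces the posterior is Beta(7+k, 11), with mean (7+k)/(7+11+k).
Set (7+k)/(18+k) > 0.86 and solve: k > (0.86·18 − 7)/(1 − 0.86) = 60.571.
The smallest integer exceeding 60.571 is 61.

k = 61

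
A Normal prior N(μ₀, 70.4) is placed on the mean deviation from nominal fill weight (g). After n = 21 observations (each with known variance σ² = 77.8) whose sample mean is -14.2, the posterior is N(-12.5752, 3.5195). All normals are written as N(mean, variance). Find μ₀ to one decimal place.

With known observation variance, the Normal–Normal posterior has precision τ_n = τ₀ + n/σ² and mean μ_n = (τ₀μ₀ + (n/σ²)x̄)/τ_n.
Here τ₀ = 1/70.4 = 0.014205 and τ_data = 21/77.8 = 0.269923, so τ_n = 0.284128.
Rearranging for μ₀: μ₀ = (μ_n·τ_n − τ_data·x̄)/τ₀ = (-12.5752·0.284128 − 0.269923·-14.2) / 0.014205 = 0.259940/0.014205 ≈ 18.3.

μ₀ = 18.3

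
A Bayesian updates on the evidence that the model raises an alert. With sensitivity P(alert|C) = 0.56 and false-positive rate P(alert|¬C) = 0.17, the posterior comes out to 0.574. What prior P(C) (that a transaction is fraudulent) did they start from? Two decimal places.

Bayes' rule in odds form gives O(C|E) = O(C)·[P(E|C)/P(E|¬C)], hence O(C) = O(C|E)/LR.
Posterior odds = 0.574/(1−0.574) = 1.3474. LR = 0.56/0.17 = 3.2941.
Prior odds = 1.3474/3.2941 = 0.4090, so P(C) = 0.4090/(1+0.4090) ≈ 0.29.

P(C) = 0.29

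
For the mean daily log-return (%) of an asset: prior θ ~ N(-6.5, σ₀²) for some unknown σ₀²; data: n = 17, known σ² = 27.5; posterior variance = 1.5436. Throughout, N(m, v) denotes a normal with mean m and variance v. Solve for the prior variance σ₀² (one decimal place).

Posterior precision equals prior precision plus data precision: 1/σ_n² = 1/σ₀² + n/σ².
So 1/σ₀² = 1/1.5436 − 17/27.5 = 0.647836 − 0.618182 = 0.029654.
Hence σ₀² = 1/0.029654 ≈ 33.7.

σ₀² = 33.7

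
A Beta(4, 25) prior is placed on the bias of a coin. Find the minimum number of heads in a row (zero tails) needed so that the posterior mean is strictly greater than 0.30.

After k heads and 0 tails the posterior is Beta(4+k, 25), with mean (4+k)/(4+25+k).
Set (4+k)/(29+k) > 0.30 and solve: k > (0.30·29 − 4)/(1 − 0.30) = 6.714.
The smallest integer exceeding 6.714 is 7.

k = 7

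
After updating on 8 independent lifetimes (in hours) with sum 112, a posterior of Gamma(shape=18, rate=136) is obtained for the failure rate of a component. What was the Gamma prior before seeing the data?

Gamma–exponential conjugacy: posterior shape = α + n, posterior rate = β + Σtᵢ.
So α = 18 − 8 = 10 and β = 136 − 112 = 24.

Gamma(shape=10, rate=24)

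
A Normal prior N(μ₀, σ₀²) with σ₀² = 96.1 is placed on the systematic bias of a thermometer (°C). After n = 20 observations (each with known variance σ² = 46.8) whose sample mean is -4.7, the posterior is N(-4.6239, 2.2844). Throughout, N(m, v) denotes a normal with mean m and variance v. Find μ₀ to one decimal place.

With known observation variance, the Normal–Normal posterior has precision τ_n = τ₀ + n/σ² and mean μ_n = (τ₀μ₀ + (n/σ²)x̄)/τ_n.
Here τ₀ = 1/96.1 = 0.010406 and τ_data = 20/46.8 = 0.427350, so τ_n = 0.437756.
Rearranging for μ₀: μ₀ = (μ_n·τ_n − τ_data·x̄)/τ₀ = (-4.6239·0.437756 − 0.427350·-4.7) / 0.010406 = -0.015595/0.010406 ≈ -1.5.

μ₀ = -1.5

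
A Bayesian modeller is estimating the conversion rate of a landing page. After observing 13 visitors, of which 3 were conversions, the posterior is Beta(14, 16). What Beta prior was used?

A Beta(α, β) prior with s successes and f failures in binomial data gives a Beta(α+s, β+f) posterior.
Subtract the data counts: 14−3=11, 16−10=6.

Beta(11, 6)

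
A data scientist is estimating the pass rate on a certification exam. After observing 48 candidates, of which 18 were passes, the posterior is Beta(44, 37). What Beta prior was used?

Under Beta–binomial conjugacy the posterior parameters are (a+s, b+f).
Subtract the data counts: 44−18=26, 37−30=7.

Beta(26, 7)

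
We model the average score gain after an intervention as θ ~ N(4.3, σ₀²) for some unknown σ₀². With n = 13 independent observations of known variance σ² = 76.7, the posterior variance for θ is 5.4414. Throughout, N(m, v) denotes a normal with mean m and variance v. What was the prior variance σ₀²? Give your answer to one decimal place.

σ₀² = 70.0

For the Normal–Normal model with known σ², precisions add: τ_n = τ₀ + n/σ².
So 1/σ₀² = 1/5.4414 − 13/76.7 = 0.183776 − 0.169492 = 0.014284.
Hence σ₀² = 1/0.014284 ≈ 70.0.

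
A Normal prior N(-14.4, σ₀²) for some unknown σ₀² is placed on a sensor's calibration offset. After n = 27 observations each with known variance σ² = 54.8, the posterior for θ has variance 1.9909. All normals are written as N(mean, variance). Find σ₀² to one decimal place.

σ₀² = 104.3

Posterior precision equals prior precision plus data precision: 1/σ_n² = 1/σ₀² + n/σ².
So 1/σ₀² = 1/1.9909 − 27/54.8 = 0.502285 − 0.492701 = 0.009584.
Hence σ₀² = 1/0.009584 ≈ 104.3.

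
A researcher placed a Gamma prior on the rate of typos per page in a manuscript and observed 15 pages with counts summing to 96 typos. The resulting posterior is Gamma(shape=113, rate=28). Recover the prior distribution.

Gamma(shape=17, rate=13)

Gamma–Poisson conjugacy: posterior shape = α + Σxᵢ, posterior rate = β + n.
So α = 113 − 96 = 17 and β = 28 − 15 = 13.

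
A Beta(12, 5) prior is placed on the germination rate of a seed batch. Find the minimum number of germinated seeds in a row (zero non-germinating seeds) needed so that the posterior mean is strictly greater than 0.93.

k = 55

After k germinated seeds and 0 non-germinating seeds the posterior is Beta(12+k, 5), with mean (12+k)/(12+5+k).
Set (12+k)/(17+k) > 0.93 and solve: k > (0.93·17 − 12)/(1 − 0.93) = 54.429.
The smallest integer exceeding 54.429 is 55.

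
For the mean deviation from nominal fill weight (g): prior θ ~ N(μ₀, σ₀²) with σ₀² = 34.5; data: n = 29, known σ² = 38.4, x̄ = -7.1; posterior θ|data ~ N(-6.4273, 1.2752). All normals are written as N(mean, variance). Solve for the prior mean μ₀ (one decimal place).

The posterior mean is a precision-weighted average: μ_n = (τ₀μ₀ + τ_data·x̄)/(τ₀+τ_data), with τ₀=1/σ₀² and τ_data=n/σ².
Here τ₀ = 1/34.5 = 0.028986 and τ_data = 29/38.4 = 0.755208, so τ_n = 0.784194.
Rearranging for μ₀: μ₀ = (μ_n·τ_n − τ_data·x̄)/τ₀ = (-6.4273·0.784194 − 0.755208·-7.1) / 0.028986 = 0.321727/0.028986 ≈ 11.1.

μ₀ = 11.1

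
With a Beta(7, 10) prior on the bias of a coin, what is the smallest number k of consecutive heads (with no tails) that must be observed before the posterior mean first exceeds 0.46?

After k heads and 0 tails the posterior is Beta(7+k, 10), with mean (7+k)/(7+10+k).
Set (7+k)/(17+k) > 0.46 and solve: k > (0.46·17 − 7)/(1 − 0.46) = 1.519.
The smallest integer exceeding 1.519 is 2, and checking k=2: (9)/(19) = 0.4737 > 0.46.

k = 2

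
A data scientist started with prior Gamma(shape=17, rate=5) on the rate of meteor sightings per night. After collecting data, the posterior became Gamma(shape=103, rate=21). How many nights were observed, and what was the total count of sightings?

n = 16 nights with total 86 sightings

A Gamma(α, β) prior (rate parametrization) on a Poisson rate with n observations summing to S gives posterior Gamma(α+S, β+n).
Matching: Σxᵢ = 103 − 17 = 86 and n = 21 − 5 = 16.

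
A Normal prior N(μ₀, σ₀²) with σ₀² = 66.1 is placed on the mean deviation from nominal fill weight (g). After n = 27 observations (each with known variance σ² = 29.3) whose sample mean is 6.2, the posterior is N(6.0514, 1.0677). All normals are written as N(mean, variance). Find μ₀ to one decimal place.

With known observation variance, the Normal–Normal posterior has precision τ_n = τ₀ + n/σ² and mean μ_n = (τ₀μ₀ + (n/σ²)x̄)/τ_n.
Here τ₀ = 1/66.1 = 0.015129 and τ_data = 27/29.3 = 0.921502, so τ_n = 0.936631.
Rearranging for μ₀: μ₀ = (μ_n·τ_n − τ_data·x̄)/τ₀ = (6.0514·0.936631 − 0.921502·6.2) / 0.015129 = -0.045384/0.015129 ≈ -3.0.

μ₀ = -3.0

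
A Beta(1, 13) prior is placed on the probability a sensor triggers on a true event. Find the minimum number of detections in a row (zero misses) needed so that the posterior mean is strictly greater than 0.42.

k = 9

After k detections and 0 misses the posterior is Beta(1+k, 13), with mean (1+k)/(1+13+k).
Set (1+k)/(14+k) > 0.42 and solve: k > (0.42·14 − 1)/(1 − 0.42) = 8.414.
The smallest integer exceeding 8.414 is 9, and checking k=9: (10)/(23) = 0.4348 > 0.42.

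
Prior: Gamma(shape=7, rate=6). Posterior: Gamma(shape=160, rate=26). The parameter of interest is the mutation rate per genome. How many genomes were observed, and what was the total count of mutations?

n = 20 genomes with total 153 mutations

Gamma–Poisson conjugacy: posterior shape = α + Σxᵢ, posterior rate = β + n.
Matching: Σxᵢ = 160 − 7 = 153 and n = 26 − 6 = 20.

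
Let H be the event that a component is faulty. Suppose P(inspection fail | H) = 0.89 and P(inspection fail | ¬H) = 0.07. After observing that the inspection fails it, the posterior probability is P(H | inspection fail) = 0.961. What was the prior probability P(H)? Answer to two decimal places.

Bayes' rule in odds form gives O(H|E) = O(H)·[P(E|H)/P(E|¬H)], hence O(H) = O(H|E)/LR.
Posterior odds = 0.961/(1−0.961) = 24.6410. LR = 0.89/0.07 = 12.7143.
Prior odds = 24.6410/12.7143 = 1.9381, so P(H) = 1.9381/(1+1.9381) ≈ 0.66.

P(H) = 0.66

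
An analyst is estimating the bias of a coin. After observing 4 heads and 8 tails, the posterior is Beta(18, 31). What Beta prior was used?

A Beta(a, b) prior with s successes and f failures in binomial data gives a Beta(a+s, b+f) posterior.
Subtract the data counts: 18−4=14, 31−8=23.

Beta(14, 23)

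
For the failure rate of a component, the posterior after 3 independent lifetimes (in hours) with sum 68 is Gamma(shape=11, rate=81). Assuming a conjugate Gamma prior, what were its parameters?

Gamma(shape=8, rate=13)

For an exponential likelihood with a Gamma(α, β) prior on the rate, n observations with total T give posterior Gamma(α+n, β+T).
So α = 11 − 3 = 8 and β = 81 − 68 = 13.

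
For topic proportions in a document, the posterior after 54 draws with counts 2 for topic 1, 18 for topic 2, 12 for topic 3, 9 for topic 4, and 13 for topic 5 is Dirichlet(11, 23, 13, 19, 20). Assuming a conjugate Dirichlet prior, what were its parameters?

Dirichlet(9, 5, 1, 10, 7)

For a Dirichlet(α) prior with multinomial counts c, the posterior is Dirichlet(α + c) componentwise.
Subtract each count from the matching posterior parameter: 11−2=9, 23−18=5, 13−12=1, 19−9=10, 20−13=7.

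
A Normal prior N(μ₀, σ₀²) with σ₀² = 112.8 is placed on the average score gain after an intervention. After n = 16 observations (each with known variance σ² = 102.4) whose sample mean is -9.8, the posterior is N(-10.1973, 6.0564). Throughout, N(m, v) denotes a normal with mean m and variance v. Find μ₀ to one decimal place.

The posterior mean is a precision-weighted average: μ_n = (τ₀μ₀ + τ_data·x̄)/(τ₀+τ_data), with τ₀=1/σ₀² and τ_data=n/σ².
Here τ₀ = 1/112.8 = 0.008865 and τ_data = 16/102.4 = 0.156250, so τ_n = 0.165115.
Rearranging for μ₀: μ₀ = (μ_n·τ_n − τ_data·x̄)/τ₀ = (-10.1973·0.165115 − 0.156250·-9.8) / 0.008865 = -0.152477/0.008865 ≈ -17.2.

μ₀ = -17.2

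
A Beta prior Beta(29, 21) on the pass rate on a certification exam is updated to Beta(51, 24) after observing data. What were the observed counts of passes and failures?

A Beta(a, b) prior with s successes and f failures in binomial data gives a Beta(a+s, b+f) posterior.
Match parameters: s=51−29=22, f=24−21=3.

22 passes and 3 failures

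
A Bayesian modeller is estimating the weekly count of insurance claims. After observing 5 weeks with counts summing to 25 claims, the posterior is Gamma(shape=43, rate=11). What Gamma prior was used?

Gamma(shape=18, rate=6)

A Gamma(α, β) prior (rate parametrization) on a Poisson rate with n observations summing to S gives posterior Gamma(α+S, β+n).
So α = 43 − 25 = 18 and β = 11 − 5 = 6.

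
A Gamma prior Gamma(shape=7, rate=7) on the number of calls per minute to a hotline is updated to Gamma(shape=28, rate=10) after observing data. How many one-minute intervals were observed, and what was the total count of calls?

n = 3 one-minute intervals with total 21 calls

A Gamma(α, β) prior (rate parametrization) on a Poisson rate with n observations summing to S gives posterior Gamma(α+S, β+n).
Matching: Σxᵢ = 28 − 7 = 21 and n = 10 − 7 = 3.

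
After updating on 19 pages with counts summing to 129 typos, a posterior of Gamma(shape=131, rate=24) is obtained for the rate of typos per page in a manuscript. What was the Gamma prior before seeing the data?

Gamma–Poisson conjugacy: posterior shape = α + Σxᵢ, posterior rate = β + n.
So α = 131 − 129 = 2 and β = 24 − 19 = 5.

Gamma(shape=2, rate=5)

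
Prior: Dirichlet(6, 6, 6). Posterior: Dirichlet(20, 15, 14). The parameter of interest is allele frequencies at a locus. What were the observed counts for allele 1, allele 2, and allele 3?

For a Dirichlet(α) prior with multinomial counts c, the posterior is Dirichlet(α + c) componentwise.
Counts are posterior − prior componentwise: 20−6=14, 15−6=9, 14−6=8.

counts (14, 9, 8)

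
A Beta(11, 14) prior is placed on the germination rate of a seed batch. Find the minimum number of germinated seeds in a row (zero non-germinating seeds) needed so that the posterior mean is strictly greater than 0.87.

After k germinated seeds and 0 non-germinating seeds the posterior is Beta(11+k, 14), with mean (11+k)/(11+14+k).
Set (11+k)/(25+k) > 0.87 and solve: k > (0.87·25 − 11)/(1 − 0.87) = 82.692.
The smallest integer exceeding 82.692 is 83, and checking k=83: (94)/(108) = 0.8704 > 0.87.

k = 83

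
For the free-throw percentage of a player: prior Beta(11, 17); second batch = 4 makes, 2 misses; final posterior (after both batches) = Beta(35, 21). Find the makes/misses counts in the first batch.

Because Beta–binomial updating is additive in the counts, the combined data contributed (α_post−α_prior, β_post−β_prior) successes and failures.
Total across both batches: 35−11=24 makes, 21−17=4 misses.
Subtract the second batch: 24−4=20 makes and 4−2=2 misses.

20 makes and 2 misses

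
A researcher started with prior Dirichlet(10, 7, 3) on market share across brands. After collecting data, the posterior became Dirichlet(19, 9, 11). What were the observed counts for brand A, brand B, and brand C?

For a Dirichlet(α) prior with multinomial counts c, the posterior is Dirichlet(α + c) componentwise.
Counts are posterior − prior componentwise: 19−10=9, 9−7=2, 11−3=8.

counts (9, 2, 8)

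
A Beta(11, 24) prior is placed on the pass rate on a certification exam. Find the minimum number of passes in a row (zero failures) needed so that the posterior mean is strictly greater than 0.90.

After k passes and 0 failures the posterior is Beta(11+k, 24), with mean (11+k)/(11+24+k).
Set (11+k)/(35+k) > 0.90 and solve: k > (0.90·35 − 11)/(1 − 0.90) = 205.000.
The smallest integer exceeding 205.000 is 206.

k = 206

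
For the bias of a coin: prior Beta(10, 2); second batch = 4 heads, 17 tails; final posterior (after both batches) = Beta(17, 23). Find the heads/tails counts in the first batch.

Because Beta–binomial updating is additive in the counts, the combined data contributed (α_post−α_prior, β_post−β_prior) successes and failures.
Total across both batches: 17−10=7 heads, 23−2=21 tails.
Subtract the second batch: 7−4=3 heads and 21−17=4 tails.

3 heads and 4 tails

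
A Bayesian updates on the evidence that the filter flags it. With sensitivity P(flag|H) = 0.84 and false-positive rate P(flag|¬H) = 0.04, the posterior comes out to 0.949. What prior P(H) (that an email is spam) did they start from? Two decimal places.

P(H) = 0.47

Bayes' rule in odds form gives O(H|E) = O(H)·[P(E|H)/P(E|¬H)], hence O(H) = O(H|E)/LR.
Posterior odds = 0.949/(1−0.949) = 18.6078. LR = 0.84/0.04 = 21.0000.
Prior odds = 18.6078/21.0000 = 0.8861, so P(H) = 0.8861/(1+0.8861) ≈ 0.47.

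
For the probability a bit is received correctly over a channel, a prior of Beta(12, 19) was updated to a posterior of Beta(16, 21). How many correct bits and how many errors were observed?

4 correct bits and 2 errors

Beta is conjugate to the binomial likelihood: posterior = Beta(a+s, b+f).
So s = 16 − 12 = 4 and f = 21 − 19 = 2.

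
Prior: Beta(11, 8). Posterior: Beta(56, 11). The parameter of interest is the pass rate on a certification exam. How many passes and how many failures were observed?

45 passes and 3 failures

Under Beta–binomial conjugacy the posterior parameters are (a+s, b+f).
So s = 56 − 11 = 45 and f = 11 − 8 = 3.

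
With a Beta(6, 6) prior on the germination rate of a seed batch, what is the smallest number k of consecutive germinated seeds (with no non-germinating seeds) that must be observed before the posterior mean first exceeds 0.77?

k = 15

After k germinated seeds and 0 non-germinating seeds the posterior is Beta(6+k, 6), with mean (6+k)/(6+6+k).
Set (6+k)/(12+k) > 0.77 and solve: k > (0.77·12 − 6)/(1 − 0.77) = 14.087.
The smallest integer exceeding 14.087 is 15, and checking k=15: (21)/(27) = 0.7778 > 0.77.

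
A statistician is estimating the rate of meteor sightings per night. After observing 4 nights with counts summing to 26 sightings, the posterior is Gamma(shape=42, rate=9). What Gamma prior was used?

Gamma–Poisson conjugacy: posterior shape = α + Σxᵢ, posterior rate = β + n.
So α = 42 − 26 = 16 and β = 9 − 4 = 5.

Gamma(shape=16, rate=5)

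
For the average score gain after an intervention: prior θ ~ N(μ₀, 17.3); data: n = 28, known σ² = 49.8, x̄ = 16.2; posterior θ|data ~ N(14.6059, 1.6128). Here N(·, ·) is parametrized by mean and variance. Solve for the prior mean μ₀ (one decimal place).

The posterior mean is a precision-weighted average: μ_n = (τ₀μ₀ + τ_data·x̄)/(τ₀+τ_data), with τ₀=1/σ₀² and τ_data=n/σ².
Here τ₀ = 1/17.3 = 0.057803 and τ_data = 28/49.8 = 0.562249, so τ_n = 0.620052.
Rearranging for μ₀: μ₀ = (μ_n·τ_n − τ_data·x̄)/τ₀ = (14.6059·0.620052 − 0.562249·16.2) / 0.057803 = -0.052016/0.057803 ≈ -0.9.

μ₀ = -0.9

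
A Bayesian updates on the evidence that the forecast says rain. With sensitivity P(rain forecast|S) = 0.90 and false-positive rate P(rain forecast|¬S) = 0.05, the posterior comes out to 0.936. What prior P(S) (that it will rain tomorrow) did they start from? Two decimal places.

P(S) = 0.45

In odds form, posterior odds = prior odds × likelihood ratio, so prior odds = posterior odds ÷ LR.
Posterior odds = 0.936/(1−0.936) = 14.6250. LR = 0.90/0.05 = 18.0000.
Prior odds = 14.6250/18.0000 = 0.8125, so P(S) = 0.8125/(1+0.8125) ≈ 0.45.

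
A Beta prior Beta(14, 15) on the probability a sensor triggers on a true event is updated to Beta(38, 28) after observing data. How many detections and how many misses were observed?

Under Beta–binomial conjugacy the posterior parameters are (α+s, β+f).
So s = 38 − 14 = 24 and f = 28 − 15 = 13.

24 detections and 13 misses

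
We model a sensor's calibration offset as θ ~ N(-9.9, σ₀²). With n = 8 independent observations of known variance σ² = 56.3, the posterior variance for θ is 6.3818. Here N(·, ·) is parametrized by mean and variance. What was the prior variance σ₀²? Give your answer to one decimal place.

σ₀² = 68.5

Posterior precision equals prior precision plus data precision: 1/σ_n² = 1/σ₀² + n/σ².
So 1/σ₀² = 1/6.3818 − 8/56.3 = 0.156696 − 0.142096 = 0.014600.
Hence σ₀² = 1/0.014600 ≈ 68.5.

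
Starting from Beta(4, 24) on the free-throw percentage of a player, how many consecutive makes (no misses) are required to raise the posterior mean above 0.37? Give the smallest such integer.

After k makes and 0 misses the posterior is Beta(4+k, 24), with mean (4+k)/(4+24+k).
Set (4+k)/(28+k) > 0.37 and solve: k > (0.37·28 − 4)/(1 − 0.37) = 10.095.
The smallest integer exceeding 10.095 is 11.

k = 11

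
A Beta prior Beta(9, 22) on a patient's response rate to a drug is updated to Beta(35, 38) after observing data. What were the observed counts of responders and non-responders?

Beta is conjugate to the binomial likelihood: posterior = Beta(α+s, β+f).
Match parameters: s=35−9=26, f=38−22=16.

26 responders and 16 non-responders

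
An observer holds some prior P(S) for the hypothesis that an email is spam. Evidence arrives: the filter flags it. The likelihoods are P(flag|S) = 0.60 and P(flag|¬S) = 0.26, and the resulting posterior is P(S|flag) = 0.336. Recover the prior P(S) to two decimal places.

P(S) = 0.18

In odds form, posterior odds = prior odds × likelihood ratio, so prior odds = posterior odds ÷ LR.
Posterior odds = 0.336/(1−0.336) = 0.5060. LR = 0.60/0.26 = 2.3077.
Prior odds = 0.5060/2.3077 = 0.2193, so P(S) = 0.2193/(1+0.2193) ≈ 0.18.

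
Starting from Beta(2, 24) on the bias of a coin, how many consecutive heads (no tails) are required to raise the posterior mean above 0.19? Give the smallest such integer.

k = 4

After k heads and 0 tails the posterior is Beta(2+k, 24), with mean (2+k)/(2+24+k).
Set (2+k)/(26+k) > 0.19 and solve: k > (0.19·26 − 2)/(1 − 0.19) = 3.630.
The smallest integer exceeding 3.630 is 4.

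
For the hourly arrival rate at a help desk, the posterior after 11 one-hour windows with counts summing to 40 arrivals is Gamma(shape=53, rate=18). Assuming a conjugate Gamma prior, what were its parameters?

Gamma–Poisson conjugacy: posterior shape = α + Σxᵢ, posterior rate = β + n.
So α = 53 − 40 = 13 and β = 18 − 11 = 7.

Gamma(shape=13, rate=7)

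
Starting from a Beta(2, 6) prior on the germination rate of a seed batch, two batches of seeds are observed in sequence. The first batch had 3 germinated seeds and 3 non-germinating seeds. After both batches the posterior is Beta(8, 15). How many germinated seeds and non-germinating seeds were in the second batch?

Because Beta–binomial updating is additive in the counts, the combined data contributed (α_post−α_prior, β_post−β_prior) successes and failures.
Total across both batches: 8−2=6 germinated seeds, 15−6=9 non-germinating seeds.
Subtract the first batch: 6−3=3 germinated seeds and 9−3=6 non-germinating seeds.

3 germinated seeds and 6 non-germinating seeds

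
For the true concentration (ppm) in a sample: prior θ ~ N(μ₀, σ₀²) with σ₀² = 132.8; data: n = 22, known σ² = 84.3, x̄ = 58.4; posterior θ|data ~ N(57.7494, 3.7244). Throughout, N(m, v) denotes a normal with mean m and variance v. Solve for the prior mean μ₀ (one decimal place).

μ₀ = 35.2

The posterior mean is a precision-weighted average: μ_n = (τ₀μ₀ + τ_data·x̄)/(τ₀+τ_data), with τ₀=1/σ₀² and τ_data=n/σ².
Here τ₀ = 1/132.8 = 0.007530 and τ_data = 22/84.3 = 0.260973, so τ_n = 0.268503.
Rearranging for μ₀: μ₀ = (μ_n·τ_n − τ_data·x̄)/τ₀ = (57.7494·0.268503 − 0.260973·58.4) / 0.007530 = 0.265064/0.007530 ≈ 35.2.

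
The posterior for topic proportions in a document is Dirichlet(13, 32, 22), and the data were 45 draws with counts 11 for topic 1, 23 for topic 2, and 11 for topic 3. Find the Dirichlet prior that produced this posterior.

Dirichlet(2, 9, 11)

For a Dirichlet(α) prior with multinomial counts c, the posterior is Dirichlet(α + c) componentwise.
Subtract each count from the matching posterior parameter: 13−11=2, 32−23=9, 22−11=11.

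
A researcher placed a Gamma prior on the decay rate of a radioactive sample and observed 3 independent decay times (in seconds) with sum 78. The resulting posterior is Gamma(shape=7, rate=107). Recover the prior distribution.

Gamma(shape=4, rate=29)

Gamma–exponential conjugacy: posterior shape = α + n, posterior rate = β + Σtᵢ.
So α = 7 − 3 = 4 and β = 107 − 78 = 29.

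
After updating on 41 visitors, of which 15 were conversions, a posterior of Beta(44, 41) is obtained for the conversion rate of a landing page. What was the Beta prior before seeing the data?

A Beta(a, b) prior with s successes and f failures in binomial data gives a Beta(a+s, b+f) posterior.
Subtract the data counts: 44−15=29, 41−26=15.

Beta(29, 15)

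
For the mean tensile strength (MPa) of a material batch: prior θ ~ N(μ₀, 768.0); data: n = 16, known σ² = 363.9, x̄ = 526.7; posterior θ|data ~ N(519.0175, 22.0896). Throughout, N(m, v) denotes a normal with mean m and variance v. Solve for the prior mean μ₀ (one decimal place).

μ₀ = 259.6

The posterior mean is a precision-weighted average: μ_n = (τ₀μ₀ + τ_data·x̄)/(τ₀+τ_data), with τ₀=1/σ₀² and τ_data=n/σ².
Here τ₀ = 1/768.0 = 0.001302 and τ_data = 16/363.9 = 0.043968, so τ_n = 0.045270.
Rearranging for μ₀: μ₀ = (μ_n·τ_n − τ_data·x̄)/τ₀ = (519.0175·0.045270 − 0.043968·526.7) / 0.001302 = 0.337977/0.001302 ≈ 259.6.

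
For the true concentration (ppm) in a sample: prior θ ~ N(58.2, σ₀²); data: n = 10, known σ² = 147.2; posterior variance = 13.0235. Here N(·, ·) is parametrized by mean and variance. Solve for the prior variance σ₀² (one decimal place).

For the Normal–Normal model with known σ², precisions add: τ_n = τ₀ + n/σ².
So 1/σ₀² = 1/13.0235 − 10/147.2 = 0.076784 − 0.067935 = 0.008849.
Hence σ₀² = 1/0.008849 ≈ 113.0.

σ₀² = 113.0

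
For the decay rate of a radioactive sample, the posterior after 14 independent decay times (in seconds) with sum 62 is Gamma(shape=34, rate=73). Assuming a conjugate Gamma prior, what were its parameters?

For an exponential likelihood with a Gamma(α, β) prior on the rate, n observations with total T give posterior Gamma(α+n, β+T).
So α = 34 − 14 = 20 and β = 73 − 62 = 11.

Gamma(shape=20, rate=11)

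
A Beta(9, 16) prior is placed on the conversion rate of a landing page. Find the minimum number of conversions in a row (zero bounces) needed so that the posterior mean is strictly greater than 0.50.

k = 8

After k conversions and 0 bounces the posterior is Beta(9+k, 16), with mean (9+k)/(9+16+k).
Set (9+k)/(25+k) > 0.50 and solve: k > (0.50·25 − 9)/(1 − 0.50) = 7.000.
The smallest integer exceeding 7.000 is 8, and checking k=8: (17)/(33) = 0.5152 > 0.50.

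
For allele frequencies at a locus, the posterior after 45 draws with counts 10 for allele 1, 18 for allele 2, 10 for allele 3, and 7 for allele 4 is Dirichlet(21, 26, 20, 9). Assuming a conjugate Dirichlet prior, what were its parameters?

For a Dirichlet(α) prior with multinomial counts c, the posterior is Dirichlet(α + c) componentwise.
Subtract each count from the matching posterior parameter: 21−10=11, 26−18=8, 20−10=10, 9−7=2.

Dirichlet(11, 8, 10, 2)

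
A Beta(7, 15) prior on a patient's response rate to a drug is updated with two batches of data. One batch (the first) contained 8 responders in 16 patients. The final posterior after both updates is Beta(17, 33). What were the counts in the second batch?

2 responders and 10 non-responders

Sequential conjugate updates are equivalent to a single update on the pooled data, so total successes = posterior α − prior α and total failures = posterior β − prior β.
Total across both batches: 17−7=10 responders, 33−15=18 non-responders.
Subtract the first batch: 10−8=2 responders and 18−8=10 non-responders.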